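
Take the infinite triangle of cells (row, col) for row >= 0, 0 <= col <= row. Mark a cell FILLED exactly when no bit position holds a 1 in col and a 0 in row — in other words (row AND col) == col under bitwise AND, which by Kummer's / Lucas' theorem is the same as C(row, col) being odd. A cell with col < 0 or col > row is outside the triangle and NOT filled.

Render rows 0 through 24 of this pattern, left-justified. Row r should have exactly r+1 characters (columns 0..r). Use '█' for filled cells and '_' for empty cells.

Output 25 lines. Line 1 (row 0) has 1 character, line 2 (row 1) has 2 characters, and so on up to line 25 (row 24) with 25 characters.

r0=0: █
r1=1: ██
r2=10: █_█
r3=11: ████
r4=100: █___█
r5=101: ██__██
r6=110: █_█_█_█
r7=111: ████████
r8=1000: █_______█
r9=1001: ██______██
r10=1010: █_█_____█_█
r11=1011: ████____████
r12=1100: █___█___█___█
r13=1101: ██__██__██__██
r14=1110: █_█_█_█_█_█_█_█
r15=1111: ████████████████
r16=10000: █_______________█
r17=10001: ██______________██
r18=10010: █_█_____________█_█
r19=10011: ████____________████
r20=10100: █___█___________█___█
r21=10101: ██__██__________██__██
r22=10110: █_█_█_█_________█_█_█_█
r23=10111: ████████________████████
r24=11000: █_______█_______█_______█

Answer: █
██
█_█
████
█___█
██__██
█_█_█_█
████████
█_______█
██______██
█_█_____█_█
████____████
█___█___█___█
██__██__██__██
█_█_█_█_█_█_█_█
████████████████
█_______________█
██______________██
█_█_____________█_█
████____________████
█___█___________█___█
██__██__________██__██
█_█_█_█_________█_█_█_█
████████________████████
█_______█_______█_______█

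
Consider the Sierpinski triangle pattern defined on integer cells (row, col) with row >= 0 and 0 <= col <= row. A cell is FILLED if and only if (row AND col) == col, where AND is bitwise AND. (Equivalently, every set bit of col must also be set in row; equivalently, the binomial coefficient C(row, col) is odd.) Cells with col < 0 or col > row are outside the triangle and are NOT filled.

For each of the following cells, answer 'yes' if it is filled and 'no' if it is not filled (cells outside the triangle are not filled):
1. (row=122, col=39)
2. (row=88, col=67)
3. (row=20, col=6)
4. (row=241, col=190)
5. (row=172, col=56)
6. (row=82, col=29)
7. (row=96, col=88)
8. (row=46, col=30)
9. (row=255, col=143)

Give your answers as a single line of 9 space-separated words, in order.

Answer: no no no no no no no no yes

Derivation:
(122,39): row=0b1111010, col=0b100111, row AND col = 0b100010 = 34; 34 != 39 -> empty
(88,67): row=0b1011000, col=0b1000011, row AND col = 0b1000000 = 64; 64 != 67 -> empty
(20,6): row=0b10100, col=0b110, row AND col = 0b100 = 4; 4 != 6 -> empty
(241,190): row=0b11110001, col=0b10111110, row AND col = 0b10110000 = 176; 176 != 190 -> empty
(172,56): row=0b10101100, col=0b111000, row AND col = 0b101000 = 40; 40 != 56 -> empty
(82,29): row=0b1010010, col=0b11101, row AND col = 0b10000 = 16; 16 != 29 -> empty
(96,88): row=0b1100000, col=0b1011000, row AND col = 0b1000000 = 64; 64 != 88 -> empty
(46,30): row=0b101110, col=0b11110, row AND col = 0b1110 = 14; 14 != 30 -> empty
(255,143): row=0b11111111, col=0b10001111, row AND col = 0b10001111 = 143; 143 == 143 -> filled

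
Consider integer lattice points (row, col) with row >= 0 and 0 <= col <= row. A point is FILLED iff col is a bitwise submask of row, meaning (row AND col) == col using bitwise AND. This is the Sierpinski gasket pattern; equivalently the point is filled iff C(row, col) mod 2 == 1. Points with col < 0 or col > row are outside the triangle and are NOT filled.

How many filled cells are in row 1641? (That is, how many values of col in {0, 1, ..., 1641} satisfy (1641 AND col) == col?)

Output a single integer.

1641 in binary = 11001101001
popcount(1641) = number of 1-bits in 11001101001 = 6
A col c satisfies (1641 AND c) == c iff every set bit of c is also set in 1641; each of the 6 set bits of 1641 can independently be on or off in c.
count = 2^6 = 64

Answer: 64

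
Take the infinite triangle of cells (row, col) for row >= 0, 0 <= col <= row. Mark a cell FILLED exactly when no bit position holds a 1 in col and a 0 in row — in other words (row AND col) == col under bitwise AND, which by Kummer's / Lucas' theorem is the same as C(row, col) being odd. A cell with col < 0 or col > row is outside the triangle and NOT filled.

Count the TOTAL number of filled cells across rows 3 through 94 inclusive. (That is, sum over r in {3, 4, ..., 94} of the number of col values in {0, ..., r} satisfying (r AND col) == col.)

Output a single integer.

r3=11 pc2: +4 =4
r4=100 pc1: +2 =6
r5=101 pc2: +4 =10
r6=110 pc2: +4 =14
r7=111 pc3: +8 =22
r8=1000 pc1: +2 =24
r9=1001 pc2: +4 =28
r10=1010 pc2: +4 =32
r11=1011 pc3: +8 =40
r12=1100 pc2: +4 =44
r13=1101 pc3: +8 =52
r14=1110 pc3: +8 =60
r15=1111 pc4: +16 =76
r16=10000 pc1: +2 =78
r17=10001 pc2: +4 =82
r18=10010 pc2: +4 =86
r19=10011 pc3: +8 =94
r20=10100 pc2: +4 =98
r21=10101 pc3: +8 =106
r22=10110 pc3: +8 =114
r23=10111 pc4: +16 =130
r24=11000 pc2: +4 =134
r25=11001 pc3: +8 =142
r26=11010 pc3: +8 =150
r27=11011 pc4: +16 =166
r28=11100 pc3: +8 =174
r29=11101 pc4: +16 =190
r30=11110 pc4: +16 =206
r31=11111 pc5: +32 =238
r32=100000 pc1: +2 =240
r33=100001 pc2: +4 =244
r34=100010 pc2: +4 =248
r35=100011 pc3: +8 =256
r36=100100 pc2: +4 =260
r37=100101 pc3: +8 =268
r38=100110 pc3: +8 =276
r39=100111 pc4: +16 =292
r40=101000 pc2: +4 =296
r41=101001 pc3: +8 =304
r42=101010 pc3: +8 =312
r43=101011 pc4: +16 =328
r44=101100 pc3: +8 =336
r45=101101 pc4: +16 =352
r46=101110 pc4: +16 =368
r47=101111 pc5: +32 =400
r48=110000 pc2: +4 =404
r49=110001 pc3: +8 =412
r50=110010 pc3: +8 =420
r51=110011 pc4: +16 =436
r52=110100 pc3: +8 =444
r53=110101 pc4: +16 =460
r54=110110 pc4: +16 =476
r55=110111 pc5: +32 =508
r56=111000 pc3: +8 =516
r57=111001 pc4: +16 =532
r58=111010 pc4: +16 =548
r59=111011 pc5: +32 =580
r60=111100 pc4: +16 =596
r61=111101 pc5: +32 =628
r62=111110 pc5: +32 =660
r63=111111 pc6: +64 =724
r64=1000000 pc1: +2 =726
r65=1000001 pc2: +4 =730
r66=1000010 pc2: +4 =734
r67=1000011 pc3: +8 =742
r68=1000100 pc2: +4 =746
r69=1000101 pc3: +8 =754
r70=1000110 pc3: +8 =762
r71=1000111 pc4: +16 =778
r72=1001000 pc2: +4 =782
r73=1001001 pc3: +8 =790
r74=1001010 pc3: +8 =798
r75=1001011 pc4: +16 =814
r76=1001100 pc3: +8 =822
r77=1001101 pc4: +16 =838
r78=1001110 pc4: +16 =854
r79=1001111 pc5: +32 =886
r80=1010000 pc2: +4 =890
r81=1010001 pc3: +8 =898
r82=1010010 pc3: +8 =906
r83=1010011 pc4: +16 =922
r84=1010100 pc3: +8 =930
r85=1010101 pc4: +16 =946
r86=1010110 pc4: +16 =962
r87=1010111 pc5: +32 =994
r88=1011000 pc3: +8 =1002
r89=1011001 pc4: +16 =1018
r90=1011010 pc4: +16 =1034
r91=1011011 pc5: +32 =1066
r92=1011100 pc4: +16 =1082
r93=1011101 pc5: +32 =1114
r94=1011110 pc5: +32 =1146

Answer: 1146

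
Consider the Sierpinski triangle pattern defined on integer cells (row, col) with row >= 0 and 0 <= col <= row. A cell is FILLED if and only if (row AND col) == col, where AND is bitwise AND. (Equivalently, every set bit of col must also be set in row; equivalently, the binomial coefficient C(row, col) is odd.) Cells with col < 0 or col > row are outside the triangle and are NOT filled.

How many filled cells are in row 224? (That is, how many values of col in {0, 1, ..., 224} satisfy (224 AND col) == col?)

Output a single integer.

Answer: 8

Derivation:
224 in binary = 11100000
popcount(224) = number of 1-bits in 11100000 = 3
A col c satisfies (224 AND c) == c iff every set bit of c is also set in 224; each of the 3 set bits of 224 can independently be on or off in c.
count = 2^3 = 8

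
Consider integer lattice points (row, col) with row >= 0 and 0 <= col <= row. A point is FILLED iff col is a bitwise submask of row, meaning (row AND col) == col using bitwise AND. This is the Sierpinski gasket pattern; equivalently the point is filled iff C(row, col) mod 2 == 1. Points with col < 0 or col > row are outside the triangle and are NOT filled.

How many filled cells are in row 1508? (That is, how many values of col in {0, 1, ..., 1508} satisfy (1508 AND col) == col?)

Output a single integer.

Answer: 64

Derivation:
1508 in binary = 10111100100
popcount(1508) = number of 1-bits in 10111100100 = 6
A col c satisfies (1508 AND c) == c iff every set bit of c is also set in 1508; each of the 6 set bits of 1508 can independently be on or off in c.
count = 2^6 = 64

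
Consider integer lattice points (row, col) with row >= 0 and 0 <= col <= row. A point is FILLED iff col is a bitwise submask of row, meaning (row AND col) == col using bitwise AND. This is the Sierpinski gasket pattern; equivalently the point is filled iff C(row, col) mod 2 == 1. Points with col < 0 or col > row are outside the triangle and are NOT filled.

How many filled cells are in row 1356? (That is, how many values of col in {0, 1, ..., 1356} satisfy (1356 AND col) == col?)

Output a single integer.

1356 in binary = 10101001100
popcount(1356) = number of 1-bits in 10101001100 = 5
A col c satisfies (1356 AND c) == c iff every set bit of c is also set in 1356; each of the 5 set bits of 1356 can independently be on or off in c.
count = 2^5 = 32

Answer: 32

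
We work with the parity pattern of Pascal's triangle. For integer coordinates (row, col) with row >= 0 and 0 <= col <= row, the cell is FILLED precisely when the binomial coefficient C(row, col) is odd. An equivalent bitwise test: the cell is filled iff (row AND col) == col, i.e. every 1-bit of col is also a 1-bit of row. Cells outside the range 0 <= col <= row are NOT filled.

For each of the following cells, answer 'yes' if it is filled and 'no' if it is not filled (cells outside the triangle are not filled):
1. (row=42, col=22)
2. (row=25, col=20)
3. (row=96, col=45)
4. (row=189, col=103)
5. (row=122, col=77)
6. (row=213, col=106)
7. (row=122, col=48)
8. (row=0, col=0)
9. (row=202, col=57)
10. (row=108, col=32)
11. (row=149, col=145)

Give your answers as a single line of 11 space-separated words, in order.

(42,22): row=0b101010, col=0b10110, row AND col = 0b10 = 2; 2 != 22 -> empty
(25,20): row=0b11001, col=0b10100, row AND col = 0b10000 = 16; 16 != 20 -> empty
(96,45): row=0b1100000, col=0b101101, row AND col = 0b100000 = 32; 32 != 45 -> empty
(189,103): row=0b10111101, col=0b1100111, row AND col = 0b100101 = 37; 37 != 103 -> empty
(122,77): row=0b1111010, col=0b1001101, row AND col = 0b1001000 = 72; 72 != 77 -> empty
(213,106): row=0b11010101, col=0b1101010, row AND col = 0b1000000 = 64; 64 != 106 -> empty
(122,48): row=0b1111010, col=0b110000, row AND col = 0b110000 = 48; 48 == 48 -> filled
(0,0): row=0b0, col=0b0, row AND col = 0b0 = 0; 0 == 0 -> filled
(202,57): row=0b11001010, col=0b111001, row AND col = 0b1000 = 8; 8 != 57 -> empty
(108,32): row=0b1101100, col=0b100000, row AND col = 0b100000 = 32; 32 == 32 -> filled
(149,145): row=0b10010101, col=0b10010001, row AND col = 0b10010001 = 145; 145 == 145 -> filled

Answer: no no no no no no yes yes no yes yes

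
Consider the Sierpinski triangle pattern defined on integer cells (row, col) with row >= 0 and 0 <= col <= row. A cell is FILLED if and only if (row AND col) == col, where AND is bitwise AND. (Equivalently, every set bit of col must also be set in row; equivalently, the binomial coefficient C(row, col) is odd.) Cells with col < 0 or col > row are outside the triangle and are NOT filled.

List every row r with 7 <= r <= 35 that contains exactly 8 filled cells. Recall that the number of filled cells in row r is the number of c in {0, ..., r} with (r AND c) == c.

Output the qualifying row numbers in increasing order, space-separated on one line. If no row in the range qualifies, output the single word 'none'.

Answer: 7 11 13 14 19 21 22 25 26 28 35

Derivation:
Row r has 2^popcount(r) filled cells, so we need popcount(r) = log2(8) = 3.
Scan r = 7..35 and keep those with exactly 3 one-bits:
r=7=111 popcount=3 -> KEEP
r=8=1000 popcount=1 -> skip
r=9=1001 popcount=2 -> skip
r=10=1010 popcount=2 -> skip
r=11=1011 popcount=3 -> KEEP
r=12=1100 popcount=2 -> skip
r=13=1101 popcount=3 -> KEEP
r=14=1110 popcount=3 -> KEEP
r=15=1111 popcount=4 -> skip
r=16=10000 popcount=1 -> skip
r=17=10001 popcount=2 -> skip
r=18=10010 popcount=2 -> skip
r=19=10011 popcount=3 -> KEEP
r=20=10100 popcount=2 -> skip
r=21=10101 popcount=3 -> KEEP
r=22=10110 popcount=3 -> KEEP
r=23=10111 popcount=4 -> skip
r=24=11000 popcount=2 -> skip
r=25=11001 popcount=3 -> KEEP
r=26=11010 popcount=3 -> KEEP
r=27=11011 popcount=4 -> skip
r=28=11100 popcount=3 -> KEEP
r=29=11101 popcount=4 -> skip
r=30=11110 popcount=4 -> skip
r=31=11111 popcount=5 -> skip
r=32=100000 popcount=1 -> skip
r=33=100001 popcount=2 -> skip
r=34=100010 popcount=2 -> skip
r=35=100011 popcount=3 -> KEEP
Kept rows: 7 11 13 14 19 21 22 25 26 28 35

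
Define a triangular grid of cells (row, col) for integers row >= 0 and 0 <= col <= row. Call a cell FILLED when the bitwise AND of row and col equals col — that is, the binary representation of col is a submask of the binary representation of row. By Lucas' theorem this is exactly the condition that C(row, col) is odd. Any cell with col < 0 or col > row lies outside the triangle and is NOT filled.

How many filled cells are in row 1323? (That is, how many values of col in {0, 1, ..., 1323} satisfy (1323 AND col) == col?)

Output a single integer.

Answer: 64

Derivation:
1323 in binary = 10100101011
popcount(1323) = number of 1-bits in 10100101011 = 6
A col c satisfies (1323 AND c) == c iff every set bit of c is also set in 1323; each of the 6 set bits of 1323 can independently be on or off in c.
count = 2^6 = 64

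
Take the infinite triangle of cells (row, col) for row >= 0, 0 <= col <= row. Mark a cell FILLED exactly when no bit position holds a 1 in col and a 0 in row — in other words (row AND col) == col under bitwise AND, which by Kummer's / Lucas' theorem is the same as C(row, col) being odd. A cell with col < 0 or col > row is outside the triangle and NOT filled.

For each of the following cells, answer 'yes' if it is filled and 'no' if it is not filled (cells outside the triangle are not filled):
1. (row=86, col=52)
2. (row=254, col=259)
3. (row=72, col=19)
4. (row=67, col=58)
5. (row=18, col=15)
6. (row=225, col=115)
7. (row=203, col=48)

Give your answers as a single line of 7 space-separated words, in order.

Answer: no no no no no no no

Derivation:
(86,52): row=0b1010110, col=0b110100, row AND col = 0b10100 = 20; 20 != 52 -> empty
(254,259): col outside [0, 254] -> not filled
(72,19): row=0b1001000, col=0b10011, row AND col = 0b0 = 0; 0 != 19 -> empty
(67,58): row=0b1000011, col=0b111010, row AND col = 0b10 = 2; 2 != 58 -> empty
(18,15): row=0b10010, col=0b1111, row AND col = 0b10 = 2; 2 != 15 -> empty
(225,115): row=0b11100001, col=0b1110011, row AND col = 0b1100001 = 97; 97 != 115 -> empty
(203,48): row=0b11001011, col=0b110000, row AND col = 0b0 = 0; 0 != 48 -> empty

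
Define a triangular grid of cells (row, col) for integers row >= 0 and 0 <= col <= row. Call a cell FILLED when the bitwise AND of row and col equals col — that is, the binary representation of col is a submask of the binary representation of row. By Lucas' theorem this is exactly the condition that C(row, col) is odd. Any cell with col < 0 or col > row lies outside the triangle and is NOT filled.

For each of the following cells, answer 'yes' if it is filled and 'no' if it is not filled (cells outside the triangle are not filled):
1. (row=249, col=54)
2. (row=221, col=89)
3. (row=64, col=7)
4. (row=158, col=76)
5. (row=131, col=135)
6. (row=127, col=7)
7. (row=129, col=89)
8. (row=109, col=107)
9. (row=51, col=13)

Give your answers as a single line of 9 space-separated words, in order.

Answer: no yes no no no yes no no no

Derivation:
(249,54): row=0b11111001, col=0b110110, row AND col = 0b110000 = 48; 48 != 54 -> empty
(221,89): row=0b11011101, col=0b1011001, row AND col = 0b1011001 = 89; 89 == 89 -> filled
(64,7): row=0b1000000, col=0b111, row AND col = 0b0 = 0; 0 != 7 -> empty
(158,76): row=0b10011110, col=0b1001100, row AND col = 0b1100 = 12; 12 != 76 -> empty
(131,135): col outside [0, 131] -> not filled
(127,7): row=0b1111111, col=0b111, row AND col = 0b111 = 7; 7 == 7 -> filled
(129,89): row=0b10000001, col=0b1011001, row AND col = 0b1 = 1; 1 != 89 -> empty
(109,107): row=0b1101101, col=0b1101011, row AND col = 0b1101001 = 105; 105 != 107 -> empty
(51,13): row=0b110011, col=0b1101, row AND col = 0b1 = 1; 1 != 13 -> empty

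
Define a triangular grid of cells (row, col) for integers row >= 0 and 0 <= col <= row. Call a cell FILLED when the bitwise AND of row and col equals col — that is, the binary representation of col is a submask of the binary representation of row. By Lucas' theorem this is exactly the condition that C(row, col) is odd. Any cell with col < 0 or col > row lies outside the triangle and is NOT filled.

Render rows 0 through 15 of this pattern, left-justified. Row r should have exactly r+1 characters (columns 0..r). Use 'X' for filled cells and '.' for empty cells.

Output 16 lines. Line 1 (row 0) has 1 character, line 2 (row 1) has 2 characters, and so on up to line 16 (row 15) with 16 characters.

Answer: X
XX
X.X
XXXX
X...X
XX..XX
X.X.X.X
XXXXXXXX
X.......X
XX......XX
X.X.....X.X
XXXX....XXXX
X...X...X...X
XX..XX..XX..XX
X.X.X.X.X.X.X.X
XXXXXXXXXXXXXXXX

Derivation:
r0=0: X
r1=1: XX
r2=10: X.X
r3=11: XXXX
r4=100: X...X
r5=101: XX..XX
r6=110: X.X.X.X
r7=111: XXXXXXXX
r8=1000: X.......X
r9=1001: XX......XX
r10=1010: X.X.....X.X
r11=1011: XXXX....XXXX
r12=1100: X...X...X...X
r13=1101: XX..XX..XX..XX
r14=1110: X.X.X.X.X.X.X.X
r15=1111: XXXXXXXXXXXXXXXX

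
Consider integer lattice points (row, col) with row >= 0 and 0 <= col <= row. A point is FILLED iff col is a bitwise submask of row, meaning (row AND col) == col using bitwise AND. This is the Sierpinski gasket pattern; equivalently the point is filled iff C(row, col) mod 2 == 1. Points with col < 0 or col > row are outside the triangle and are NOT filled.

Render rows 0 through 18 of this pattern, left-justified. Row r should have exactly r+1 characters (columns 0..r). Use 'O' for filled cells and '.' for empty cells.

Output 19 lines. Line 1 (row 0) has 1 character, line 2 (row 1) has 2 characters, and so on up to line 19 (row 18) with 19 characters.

r0=0: O
r1=1: OO
r2=10: O.O
r3=11: OOOO
r4=100: O...O
r5=101: OO..OO
r6=110: O.O.O.O
r7=111: OOOOOOOO
r8=1000: O.......O
r9=1001: OO......OO
r10=1010: O.O.....O.O
r11=1011: OOOO....OOOO
r12=1100: O...O...O...O
r13=1101: OO..OO..OO..OO
r14=1110: O.O.O.O.O.O.O.O
r15=1111: OOOOOOOOOOOOOOOO
r16=10000: O...............O
r17=10001: OO..............OO
r18=10010: O.O.............O.O

Answer: O
OO
O.O
OOOO
O...O
OO..OO
O.O.O.O
OOOOOOOO
O.......O
OO......OO
O.O.....O.O
OOOO....OOOO
O...O...O...O
OO..OO..OO..OO
O.O.O.O.O.O.O.O
OOOOOOOOOOOOOOOO
O...............O
OO..............OO
O.O.............O.O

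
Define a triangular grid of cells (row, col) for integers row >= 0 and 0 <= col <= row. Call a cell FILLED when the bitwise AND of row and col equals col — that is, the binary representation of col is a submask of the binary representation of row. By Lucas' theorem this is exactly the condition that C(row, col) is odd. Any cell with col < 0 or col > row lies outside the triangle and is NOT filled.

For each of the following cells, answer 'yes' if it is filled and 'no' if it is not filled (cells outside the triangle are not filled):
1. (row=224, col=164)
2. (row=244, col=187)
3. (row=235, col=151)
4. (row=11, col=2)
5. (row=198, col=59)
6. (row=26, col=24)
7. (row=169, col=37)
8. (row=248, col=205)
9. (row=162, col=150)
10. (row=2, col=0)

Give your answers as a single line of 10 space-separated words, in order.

Answer: no no no yes no yes no no no yes

Derivation:
(224,164): row=0b11100000, col=0b10100100, row AND col = 0b10100000 = 160; 160 != 164 -> empty
(244,187): row=0b11110100, col=0b10111011, row AND col = 0b10110000 = 176; 176 != 187 -> empty
(235,151): row=0b11101011, col=0b10010111, row AND col = 0b10000011 = 131; 131 != 151 -> empty
(11,2): row=0b1011, col=0b10, row AND col = 0b10 = 2; 2 == 2 -> filled
(198,59): row=0b11000110, col=0b111011, row AND col = 0b10 = 2; 2 != 59 -> empty
(26,24): row=0b11010, col=0b11000, row AND col = 0b11000 = 24; 24 == 24 -> filled
(169,37): row=0b10101001, col=0b100101, row AND col = 0b100001 = 33; 33 != 37 -> empty
(248,205): row=0b11111000, col=0b11001101, row AND col = 0b11001000 = 200; 200 != 205 -> empty
(162,150): row=0b10100010, col=0b10010110, row AND col = 0b10000010 = 130; 130 != 150 -> empty
(2,0): row=0b10, col=0b0, row AND col = 0b0 = 0; 0 == 0 -> filled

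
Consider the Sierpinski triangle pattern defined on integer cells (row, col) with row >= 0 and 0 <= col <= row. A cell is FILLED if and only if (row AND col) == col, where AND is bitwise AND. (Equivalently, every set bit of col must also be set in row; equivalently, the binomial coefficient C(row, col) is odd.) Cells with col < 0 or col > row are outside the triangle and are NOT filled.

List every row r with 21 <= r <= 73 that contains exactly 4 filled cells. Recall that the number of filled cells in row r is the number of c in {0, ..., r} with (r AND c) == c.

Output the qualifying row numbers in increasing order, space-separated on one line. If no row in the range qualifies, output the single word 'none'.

Answer: 24 33 34 36 40 48 65 66 68 72

Derivation:
Row r has 2^popcount(r) filled cells, so we need popcount(r) = log2(4) = 2.
Scan r = 21..73 and keep those with exactly 2 one-bits:
r=21=10101 popcount=3 -> skip
r=22=10110 popcount=3 -> skip
r=23=10111 popcount=4 -> skip
r=24=11000 popcount=2 -> KEEP
r=25=11001 popcount=3 -> skip
r=26=11010 popcount=3 -> skip
r=27=11011 popcount=4 -> skip
r=28=11100 popcount=3 -> skip
r=29=11101 popcount=4 -> skip
r=30=11110 popcount=4 -> skip
r=31=11111 popcount=5 -> skip
r=32=100000 popcount=1 -> skip
r=33=100001 popcount=2 -> KEEP
r=34=100010 popcount=2 -> KEEP
r=35=100011 popcount=3 -> skip
r=36=100100 popcount=2 -> KEEP
r=37=100101 popcount=3 -> skip
r=38=100110 popcount=3 -> skip
r=39=100111 popcount=4 -> skip
r=40=101000 popcount=2 -> KEEP
r=41=101001 popcount=3 -> skip
r=42=101010 popcount=3 -> skip
r=43=101011 popcount=4 -> skip
r=44=101100 popcount=3 -> skip
r=45=101101 popcount=4 -> skip
r=46=101110 popcount=4 -> skip
r=47=101111 popcount=5 -> skip
r=48=110000 popcount=2 -> KEEP
r=49=110001 popcount=3 -> skip
r=50=110010 popcount=3 -> skip
r=51=110011 popcount=4 -> skip
r=52=110100 popcount=3 -> skip
r=53=110101 popcount=4 -> skip
r=54=110110 popcount=4 -> skip
r=55=110111 popcount=5 -> skip
r=56=111000 popcount=3 -> skip
r=57=111001 popcount=4 -> skip
r=58=111010 popcount=4 -> skip
r=59=111011 popcount=5 -> skip
r=60=111100 popcount=4 -> skip
r=61=111101 popcount=5 -> skip
r=62=111110 popcount=5 -> skip
r=63=111111 popcount=6 -> skip
r=64=1000000 popcount=1 -> skip
r=65=1000001 popcount=2 -> KEEP
r=66=1000010 popcount=2 -> KEEP
r=67=1000011 popcount=3 -> skip
r=68=1000100 popcount=2 -> KEEP
r=69=1000101 popcount=3 -> skip
r=70=1000110 popcount=3 -> skip
r=71=1000111 popcount=4 -> skip
r=72=1001000 popcount=2 -> KEEP
r=73=1001001 popcount=3 -> skip
Kept rows: 24 33 34 36 40 48 65 66 68 72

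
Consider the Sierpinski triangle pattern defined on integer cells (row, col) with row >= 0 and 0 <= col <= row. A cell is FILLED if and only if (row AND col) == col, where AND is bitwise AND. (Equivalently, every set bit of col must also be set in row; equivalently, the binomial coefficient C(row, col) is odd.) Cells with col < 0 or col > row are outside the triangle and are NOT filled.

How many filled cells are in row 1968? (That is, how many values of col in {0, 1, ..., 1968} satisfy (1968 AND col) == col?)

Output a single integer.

1968 in binary = 11110110000
popcount(1968) = number of 1-bits in 11110110000 = 6
A col c satisfies (1968 AND c) == c iff every set bit of c is also set in 1968; each of the 6 set bits of 1968 can independently be on or off in c.
count = 2^6 = 64

Answer: 64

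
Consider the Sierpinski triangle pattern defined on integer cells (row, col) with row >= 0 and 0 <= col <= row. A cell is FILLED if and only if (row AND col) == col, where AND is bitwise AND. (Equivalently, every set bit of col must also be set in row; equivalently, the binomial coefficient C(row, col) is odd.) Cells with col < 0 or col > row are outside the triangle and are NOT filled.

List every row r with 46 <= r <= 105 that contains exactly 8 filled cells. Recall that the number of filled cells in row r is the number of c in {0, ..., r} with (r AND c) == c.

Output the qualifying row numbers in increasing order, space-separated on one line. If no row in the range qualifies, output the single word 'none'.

Answer: 49 50 52 56 67 69 70 73 74 76 81 82 84 88 97 98 100 104

Derivation:
Row r has 2^popcount(r) filled cells, so we need popcount(r) = log2(8) = 3.
Scan r = 46..105 and keep those with exactly 3 one-bits:
r=46=101110 popcount=4 -> skip
r=47=101111 popcount=5 -> skip
r=48=110000 popcount=2 -> skip
r=49=110001 popcount=3 -> KEEP
r=50=110010 popcount=3 -> KEEP
r=51=110011 popcount=4 -> skip
r=52=110100 popcount=3 -> KEEP
r=53=110101 popcount=4 -> skip
r=54=110110 popcount=4 -> skip
r=55=110111 popcount=5 -> skip
r=56=111000 popcount=3 -> KEEP
r=57=111001 popcount=4 -> skip
r=58=111010 popcount=4 -> skip
r=59=111011 popcount=5 -> skip
r=60=111100 popcount=4 -> skip
r=61=111101 popcount=5 -> skip
r=62=111110 popcount=5 -> skip
r=63=111111 popcount=6 -> skip
r=64=1000000 popcount=1 -> skip
r=65=1000001 popcount=2 -> skip
r=66=1000010 popcount=2 -> skip
r=67=1000011 popcount=3 -> KEEP
r=68=1000100 popcount=2 -> skip
r=69=1000101 popcount=3 -> KEEP
r=70=1000110 popcount=3 -> KEEP
r=71=1000111 popcount=4 -> skip
r=72=1001000 popcount=2 -> skip
r=73=1001001 popcount=3 -> KEEP
r=74=1001010 popcount=3 -> KEEP
r=75=1001011 popcount=4 -> skip
r=76=1001100 popcount=3 -> KEEP
r=77=1001101 popcount=4 -> skip
r=78=1001110 popcount=4 -> skip
r=79=1001111 popcount=5 -> skip
r=80=1010000 popcount=2 -> skip
r=81=1010001 popcount=3 -> KEEP
r=82=1010010 popcount=3 -> KEEP
r=83=1010011 popcount=4 -> skip
r=84=1010100 popcount=3 -> KEEP
r=85=1010101 popcount=4 -> skip
r=86=1010110 popcount=4 -> skip
r=87=1010111 popcount=5 -> skip
r=88=1011000 popcount=3 -> KEEP
r=89=1011001 popcount=4 -> skip
r=90=1011010 popcount=4 -> skip
r=91=1011011 popcount=5 -> skip
r=92=1011100 popcount=4 -> skip
r=93=1011101 popcount=5 -> skip
r=94=1011110 popcount=5 -> skip
r=95=1011111 popcount=6 -> skip
r=96=1100000 popcount=2 -> skip
r=97=1100001 popcount=3 -> KEEP
r=98=1100010 popcount=3 -> KEEP
r=99=1100011 popcount=4 -> skip
r=100=1100100 popcount=3 -> KEEP
r=101=1100101 popcount=4 -> skip
r=102=1100110 popcount=4 -> skip
r=103=1100111 popcount=5 -> skip
r=104=1101000 popcount=3 -> KEEP
r=105=1101001 popcount=4 -> skip
Kept rows: 49 50 52 56 67 69 70 73 74 76 81 82 84 88 97 98 100 104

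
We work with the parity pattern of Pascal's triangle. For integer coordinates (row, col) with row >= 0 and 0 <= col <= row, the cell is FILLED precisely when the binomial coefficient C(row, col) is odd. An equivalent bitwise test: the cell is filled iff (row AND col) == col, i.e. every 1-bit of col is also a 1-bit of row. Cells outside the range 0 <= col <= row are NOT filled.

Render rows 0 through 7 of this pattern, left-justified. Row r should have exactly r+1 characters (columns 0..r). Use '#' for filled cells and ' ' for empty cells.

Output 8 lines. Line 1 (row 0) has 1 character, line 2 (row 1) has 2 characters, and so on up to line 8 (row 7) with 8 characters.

Answer: #
##
# #
####
#   #
##  ##
# # # #
########

Derivation:
r0=0: #
r1=1: ##
r2=10: # #
r3=11: ####
r4=100: #   #
r5=101: ##  ##
r6=110: # # # #
r7=111: ########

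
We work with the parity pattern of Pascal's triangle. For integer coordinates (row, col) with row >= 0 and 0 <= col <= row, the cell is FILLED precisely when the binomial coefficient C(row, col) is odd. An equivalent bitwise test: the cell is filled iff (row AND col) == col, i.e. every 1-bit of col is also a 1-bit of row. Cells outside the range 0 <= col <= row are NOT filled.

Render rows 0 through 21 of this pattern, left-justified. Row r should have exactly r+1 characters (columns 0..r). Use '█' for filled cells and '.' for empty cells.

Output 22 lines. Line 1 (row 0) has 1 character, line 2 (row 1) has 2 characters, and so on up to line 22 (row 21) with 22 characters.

Answer: █
██
█.█
████
█...█
██..██
█.█.█.█
████████
█.......█
██......██
█.█.....█.█
████....████
█...█...█...█
██..██..██..██
█.█.█.█.█.█.█.█
████████████████
█...............█
██..............██
█.█.............█.█
████............████
█...█...........█...█
██..██..........██..██

Derivation:
r0=0: █
r1=1: ██
r2=10: █.█
r3=11: ████
r4=100: █...█
r5=101: ██..██
r6=110: █.█.█.█
r7=111: ████████
r8=1000: █.......█
r9=1001: ██......██
r10=1010: █.█.....█.█
r11=1011: ████....████
r12=1100: █...█...█...█
r13=1101: ██..██..██..██
r14=1110: █.█.█.█.█.█.█.█
r15=1111: ████████████████
r16=10000: █...............█
r17=10001: ██..............██
r18=10010: █.█.............█.█
r19=10011: ████............████
r20=10100: █...█...........█...█
r21=10101: ██..██..........██..██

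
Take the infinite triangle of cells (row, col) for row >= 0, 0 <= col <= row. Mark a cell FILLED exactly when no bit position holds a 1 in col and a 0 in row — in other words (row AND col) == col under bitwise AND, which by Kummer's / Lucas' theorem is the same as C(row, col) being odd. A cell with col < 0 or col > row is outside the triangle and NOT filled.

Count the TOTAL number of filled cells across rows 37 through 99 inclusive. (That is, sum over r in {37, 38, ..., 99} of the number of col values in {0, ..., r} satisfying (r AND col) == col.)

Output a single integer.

r37=100101 pc3: +8 =8
r38=100110 pc3: +8 =16
r39=100111 pc4: +16 =32
r40=101000 pc2: +4 =36
r41=101001 pc3: +8 =44
r42=101010 pc3: +8 =52
r43=101011 pc4: +16 =68
r44=101100 pc3: +8 =76
r45=101101 pc4: +16 =92
r46=101110 pc4: +16 =108
r47=101111 pc5: +32 =140
r48=110000 pc2: +4 =144
r49=110001 pc3: +8 =152
r50=110010 pc3: +8 =160
r51=110011 pc4: +16 =176
r52=110100 pc3: +8 =184
r53=110101 pc4: +16 =200
r54=110110 pc4: +16 =216
r55=110111 pc5: +32 =248
r56=111000 pc3: +8 =256
r57=111001 pc4: +16 =272
r58=111010 pc4: +16 =288
r59=111011 pc5: +32 =320
r60=111100 pc4: +16 =336
r61=111101 pc5: +32 =368
r62=111110 pc5: +32 =400
r63=111111 pc6: +64 =464
r64=1000000 pc1: +2 =466
r65=1000001 pc2: +4 =470
r66=1000010 pc2: +4 =474
r67=1000011 pc3: +8 =482
r68=1000100 pc2: +4 =486
r69=1000101 pc3: +8 =494
r70=1000110 pc3: +8 =502
r71=1000111 pc4: +16 =518
r72=1001000 pc2: +4 =522
r73=1001001 pc3: +8 =530
r74=1001010 pc3: +8 =538
r75=1001011 pc4: +16 =554
r76=1001100 pc3: +8 =562
r77=1001101 pc4: +16 =578
r78=1001110 pc4: +16 =594
r79=1001111 pc5: +32 =626
r80=1010000 pc2: +4 =630
r81=1010001 pc3: +8 =638
r82=1010010 pc3: +8 =646
r83=1010011 pc4: +16 =662
r84=1010100 pc3: +8 =670
r85=1010101 pc4: +16 =686
r86=1010110 pc4: +16 =702
r87=1010111 pc5: +32 =734
r88=1011000 pc3: +8 =742
r89=1011001 pc4: +16 =758
r90=1011010 pc4: +16 =774
r91=1011011 pc5: +32 =806
r92=1011100 pc4: +16 =822
r93=1011101 pc5: +32 =854
r94=1011110 pc5: +32 =886
r95=1011111 pc6: +64 =950
r96=1100000 pc2: +4 =954
r97=1100001 pc3: +8 =962
r98=1100010 pc3: +8 =970
r99=1100011 pc4: +16 =986

Answer: 986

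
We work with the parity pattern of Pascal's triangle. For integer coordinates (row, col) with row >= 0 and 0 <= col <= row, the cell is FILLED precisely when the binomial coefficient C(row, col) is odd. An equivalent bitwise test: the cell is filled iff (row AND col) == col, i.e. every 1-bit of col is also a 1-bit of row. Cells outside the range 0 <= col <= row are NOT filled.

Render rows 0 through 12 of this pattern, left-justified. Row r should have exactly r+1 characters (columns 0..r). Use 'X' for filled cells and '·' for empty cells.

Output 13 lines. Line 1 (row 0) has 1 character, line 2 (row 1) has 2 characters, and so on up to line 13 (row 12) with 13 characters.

r0=0: X
r1=1: XX
r2=10: X·X
r3=11: XXXX
r4=100: X···X
r5=101: XX··XX
r6=110: X·X·X·X
r7=111: XXXXXXXX
r8=1000: X·······X
r9=1001: XX······XX
r10=1010: X·X·····X·X
r11=1011: XXXX····XXXX
r12=1100: X···X···X···X

Answer: X
XX
X·X
XXXX
X···X
XX··XX
X·X·X·X
XXXXXXXX
X·······X
XX······XX
X·X·····X·X
XXXX····XXXX
X···X···X···X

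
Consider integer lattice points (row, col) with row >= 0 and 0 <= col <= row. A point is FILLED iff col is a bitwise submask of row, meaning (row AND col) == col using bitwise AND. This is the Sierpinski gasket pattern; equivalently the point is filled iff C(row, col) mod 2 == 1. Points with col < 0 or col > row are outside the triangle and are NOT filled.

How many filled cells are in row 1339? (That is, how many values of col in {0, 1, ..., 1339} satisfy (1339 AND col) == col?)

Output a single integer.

1339 in binary = 10100111011
popcount(1339) = number of 1-bits in 10100111011 = 7
A col c satisfies (1339 AND c) == c iff every set bit of c is also set in 1339; each of the 7 set bits of 1339 can independently be on or off in c.
count = 2^7 = 128

Answer: 128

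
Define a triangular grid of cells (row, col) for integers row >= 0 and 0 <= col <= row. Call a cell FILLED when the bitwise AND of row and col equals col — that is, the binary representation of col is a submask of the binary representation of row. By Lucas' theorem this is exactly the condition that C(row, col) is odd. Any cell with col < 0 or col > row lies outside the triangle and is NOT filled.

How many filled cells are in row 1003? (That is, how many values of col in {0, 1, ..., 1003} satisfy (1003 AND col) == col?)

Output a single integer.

Answer: 256

Derivation:
1003 in binary = 1111101011
popcount(1003) = number of 1-bits in 1111101011 = 8
A col c satisfies (1003 AND c) == c iff every set bit of c is also set in 1003; each of the 8 set bits of 1003 can independently be on or off in c.
count = 2^8 = 256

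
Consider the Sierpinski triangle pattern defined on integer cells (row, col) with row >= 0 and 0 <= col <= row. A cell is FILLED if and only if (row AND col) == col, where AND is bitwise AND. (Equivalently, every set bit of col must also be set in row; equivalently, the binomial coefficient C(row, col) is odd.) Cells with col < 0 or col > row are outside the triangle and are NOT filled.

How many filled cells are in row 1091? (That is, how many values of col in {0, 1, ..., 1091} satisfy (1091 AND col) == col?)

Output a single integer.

1091 in binary = 10001000011
popcount(1091) = number of 1-bits in 10001000011 = 4
A col c satisfies (1091 AND c) == c iff every set bit of c is also set in 1091; each of the 4 set bits of 1091 can independently be on or off in c.
count = 2^4 = 16

Answer: 16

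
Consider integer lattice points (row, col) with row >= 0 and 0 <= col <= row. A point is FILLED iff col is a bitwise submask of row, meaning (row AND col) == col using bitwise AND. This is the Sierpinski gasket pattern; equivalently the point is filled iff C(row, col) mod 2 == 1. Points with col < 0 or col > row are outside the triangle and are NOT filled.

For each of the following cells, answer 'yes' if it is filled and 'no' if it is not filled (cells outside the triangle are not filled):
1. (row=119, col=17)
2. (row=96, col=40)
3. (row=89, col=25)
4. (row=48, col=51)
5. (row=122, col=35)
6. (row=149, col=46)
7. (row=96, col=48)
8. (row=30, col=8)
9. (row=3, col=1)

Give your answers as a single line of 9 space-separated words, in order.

(119,17): row=0b1110111, col=0b10001, row AND col = 0b10001 = 17; 17 == 17 -> filled
(96,40): row=0b1100000, col=0b101000, row AND col = 0b100000 = 32; 32 != 40 -> empty
(89,25): row=0b1011001, col=0b11001, row AND col = 0b11001 = 25; 25 == 25 -> filled
(48,51): col outside [0, 48] -> not filled
(122,35): row=0b1111010, col=0b100011, row AND col = 0b100010 = 34; 34 != 35 -> empty
(149,46): row=0b10010101, col=0b101110, row AND col = 0b100 = 4; 4 != 46 -> empty
(96,48): row=0b1100000, col=0b110000, row AND col = 0b100000 = 32; 32 != 48 -> empty
(30,8): row=0b11110, col=0b1000, row AND col = 0b1000 = 8; 8 == 8 -> filled
(3,1): row=0b11, col=0b1, row AND col = 0b1 = 1; 1 == 1 -> filled

Answer: yes no yes no no no no yes yes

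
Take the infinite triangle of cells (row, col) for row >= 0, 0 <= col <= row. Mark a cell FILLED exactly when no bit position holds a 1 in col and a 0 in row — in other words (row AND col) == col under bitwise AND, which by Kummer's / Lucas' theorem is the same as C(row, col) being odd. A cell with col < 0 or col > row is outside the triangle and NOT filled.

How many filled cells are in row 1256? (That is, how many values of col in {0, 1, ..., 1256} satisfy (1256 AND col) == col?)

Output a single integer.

1256 in binary = 10011101000
popcount(1256) = number of 1-bits in 10011101000 = 5
A col c satisfies (1256 AND c) == c iff every set bit of c is also set in 1256; each of the 5 set bits of 1256 can independently be on or off in c.
count = 2^5 = 32

Answer: 32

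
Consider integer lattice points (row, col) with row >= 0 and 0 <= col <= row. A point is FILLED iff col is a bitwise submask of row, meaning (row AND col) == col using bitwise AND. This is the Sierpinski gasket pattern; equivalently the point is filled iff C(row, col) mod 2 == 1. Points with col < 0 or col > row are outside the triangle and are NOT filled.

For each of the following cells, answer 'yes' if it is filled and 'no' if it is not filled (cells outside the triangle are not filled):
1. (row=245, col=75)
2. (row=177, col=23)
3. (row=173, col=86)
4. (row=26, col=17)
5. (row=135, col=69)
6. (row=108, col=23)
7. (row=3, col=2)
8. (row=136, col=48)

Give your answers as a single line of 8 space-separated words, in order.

(245,75): row=0b11110101, col=0b1001011, row AND col = 0b1000001 = 65; 65 != 75 -> empty
(177,23): row=0b10110001, col=0b10111, row AND col = 0b10001 = 17; 17 != 23 -> empty
(173,86): row=0b10101101, col=0b1010110, row AND col = 0b100 = 4; 4 != 86 -> empty
(26,17): row=0b11010, col=0b10001, row AND col = 0b10000 = 16; 16 != 17 -> empty
(135,69): row=0b10000111, col=0b1000101, row AND col = 0b101 = 5; 5 != 69 -> empty
(108,23): row=0b1101100, col=0b10111, row AND col = 0b100 = 4; 4 != 23 -> empty
(3,2): row=0b11, col=0b10, row AND col = 0b10 = 2; 2 == 2 -> filled
(136,48): row=0b10001000, col=0b110000, row AND col = 0b0 = 0; 0 != 48 -> empty

Answer: no no no no no no yes no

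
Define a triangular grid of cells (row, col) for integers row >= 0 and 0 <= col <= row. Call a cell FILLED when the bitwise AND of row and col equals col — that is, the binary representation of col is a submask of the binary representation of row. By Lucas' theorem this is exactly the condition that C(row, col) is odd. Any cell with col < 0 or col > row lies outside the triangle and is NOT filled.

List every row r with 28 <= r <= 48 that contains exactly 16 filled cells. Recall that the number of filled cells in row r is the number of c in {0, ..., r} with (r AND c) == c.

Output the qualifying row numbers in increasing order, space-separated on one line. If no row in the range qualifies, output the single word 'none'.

Row r has 2^popcount(r) filled cells, so we need popcount(r) = log2(16) = 4.
Scan r = 28..48 and keep those with exactly 4 one-bits:
r=28=11100 popcount=3 -> skip
r=29=11101 popcount=4 -> KEEP
r=30=11110 popcount=4 -> KEEP
r=31=11111 popcount=5 -> skip
r=32=100000 popcount=1 -> skip
r=33=100001 popcount=2 -> skip
r=34=100010 popcount=2 -> skip
r=35=100011 popcount=3 -> skip
r=36=100100 popcount=2 -> skip
r=37=100101 popcount=3 -> skip
r=38=100110 popcount=3 -> skip
r=39=100111 popcount=4 -> KEEP
r=40=101000 popcount=2 -> skip
r=41=101001 popcount=3 -> skip
r=42=101010 popcount=3 -> skip
r=43=101011 popcount=4 -> KEEP
r=44=101100 popcount=3 -> skip
r=45=101101 popcount=4 -> KEEP
r=46=101110 popcount=4 -> KEEP
r=47=101111 popcount=5 -> skip
r=48=110000 popcount=2 -> skip
Kept rows: 29 30 39 43 45 46

Answer: 29 30 39 43 45 46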